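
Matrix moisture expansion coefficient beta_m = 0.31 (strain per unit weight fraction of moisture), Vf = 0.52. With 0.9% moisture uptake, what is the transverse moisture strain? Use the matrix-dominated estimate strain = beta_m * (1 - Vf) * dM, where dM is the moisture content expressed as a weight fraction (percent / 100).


dM = 0.9/100 = 0.009
strain = beta_m * (1-Vf) * dM = 0.31 * 0.48 * 0.009 = 0.0013392

0.0013392


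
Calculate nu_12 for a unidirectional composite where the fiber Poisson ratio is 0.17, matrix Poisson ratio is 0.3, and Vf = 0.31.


nu_12 = nu_f*Vf + nu_m*(1-Vf) = 0.17*0.31 + 0.3*0.69 = 0.2597

0.2597


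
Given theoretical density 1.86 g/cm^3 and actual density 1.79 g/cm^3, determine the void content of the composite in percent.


Void% = (rho_theo - rho_actual)/rho_theo * 100 = (1.86 - 1.79)/1.86 * 100 = 3.76%

3.76%


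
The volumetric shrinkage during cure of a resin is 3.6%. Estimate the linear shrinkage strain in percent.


Linear shrinkage ≈ vol_shrink/3 = 3.6/3 = 1.2%

1.2%


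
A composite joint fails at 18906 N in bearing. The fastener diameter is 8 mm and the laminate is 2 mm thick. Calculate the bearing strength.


sigma_br = F/(d*h) = 18906/(8*2) = 1181.6 MPa

1181.6 MPa


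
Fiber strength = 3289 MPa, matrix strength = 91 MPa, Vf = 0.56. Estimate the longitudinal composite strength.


sigma_1 = sigma_f*Vf + sigma_m*(1-Vf) = 3289*0.56 + 91*0.44 = 1881.9 MPa

1881.9 MPa


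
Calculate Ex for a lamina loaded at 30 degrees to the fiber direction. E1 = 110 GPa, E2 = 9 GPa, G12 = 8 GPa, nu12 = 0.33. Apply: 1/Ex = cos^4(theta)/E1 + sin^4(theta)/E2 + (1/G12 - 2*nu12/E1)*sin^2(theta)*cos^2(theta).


cos^4(30) = 0.5625, sin^4(30) = 0.0625, sin^2(30)*cos^2(30) = 0.1875
1/G12 - 2*nu12/E1 = 1/8 - 2*0.33/110 = 0.119 GPa^-1
1/Ex = 0.5625/110 + 0.0625/9 + 0.119*0.1875 = 0.0343706 GPa^-1
Ex = 29.09 GPa

29.09 GPa


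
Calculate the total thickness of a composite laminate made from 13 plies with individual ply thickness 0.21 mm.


h = n * t_ply = 13 * 0.21 = 2.73 mm

2.73 mm


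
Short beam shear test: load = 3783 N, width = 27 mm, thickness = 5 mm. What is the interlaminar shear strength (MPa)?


ILSS = 3F/(4bh) = 3*3783/(4*27*5) = 21.02 MPa

21.02 MPa


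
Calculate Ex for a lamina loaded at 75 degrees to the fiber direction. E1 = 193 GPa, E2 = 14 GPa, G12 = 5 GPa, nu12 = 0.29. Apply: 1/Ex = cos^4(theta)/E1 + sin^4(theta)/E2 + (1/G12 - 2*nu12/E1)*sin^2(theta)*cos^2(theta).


cos^4(75) = 0.004487, sin^4(75) = 0.870513, sin^2(75)*cos^2(75) = 0.0625
1/G12 - 2*nu12/E1 = 1/5 - 2*0.29/193 = 0.196995 GPa^-1
1/Ex = 0.004487/193 + 0.870513/14 + 0.196995*0.0625 = 0.0745149 GPa^-1
Ex = 13.42 GPa

13.42 GPa


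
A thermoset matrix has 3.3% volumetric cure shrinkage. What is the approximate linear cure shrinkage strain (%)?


Linear shrinkage ≈ vol_shrink/3 = 3.3/3 = 1.1%

1.1%


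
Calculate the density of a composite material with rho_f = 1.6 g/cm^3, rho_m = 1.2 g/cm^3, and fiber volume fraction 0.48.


rho_c = rho_f*Vf + rho_m*(1-Vf) = 1.6*0.48 + 1.2*0.52 = 1.392 g/cm^3

1.392 g/cm^3


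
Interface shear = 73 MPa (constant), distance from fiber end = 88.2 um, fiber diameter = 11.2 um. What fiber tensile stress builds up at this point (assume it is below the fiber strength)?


Force balance: sigma_f * (pi*d^2/4) = tau * (pi*d) * x  ->  sigma_f = 4 * tau * x / d
sigma_f = 4 * 73 * 88.2 / 11.2 = 2299.5 MPa

2299.5 MPa


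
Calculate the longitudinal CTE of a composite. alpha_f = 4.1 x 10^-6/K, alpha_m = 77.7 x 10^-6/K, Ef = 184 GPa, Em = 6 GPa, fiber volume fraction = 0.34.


E1 = Ef*Vf + Em*(1-Vf) = 66.52
alpha_1 = (alpha_f*Ef*Vf + alpha_m*Em*(1-Vf))/E1 = 8.48 x 10^-6/K

8.48 x 10^-6/K


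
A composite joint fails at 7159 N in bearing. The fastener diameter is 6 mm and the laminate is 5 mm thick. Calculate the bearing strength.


sigma_br = F/(d*h) = 7159/(6*5) = 238.6 MPa

238.6 MPa


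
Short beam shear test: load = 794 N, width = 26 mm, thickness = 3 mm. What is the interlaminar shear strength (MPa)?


ILSS = 3F/(4bh) = 3*794/(4*26*3) = 7.63 MPa

7.63 MPa


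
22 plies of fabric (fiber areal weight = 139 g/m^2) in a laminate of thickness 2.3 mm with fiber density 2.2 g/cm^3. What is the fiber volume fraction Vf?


Vf = n * FAW / (rho_f * h * 1000) = 22 * 139 / (2.2 * 2.3 * 1000) = 0.6043

0.6043


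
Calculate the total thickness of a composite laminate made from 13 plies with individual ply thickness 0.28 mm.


h = n * t_ply = 13 * 0.28 = 3.64 mm

3.64 mm


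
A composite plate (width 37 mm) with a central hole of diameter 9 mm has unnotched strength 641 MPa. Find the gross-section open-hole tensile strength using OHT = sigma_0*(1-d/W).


OHT = sigma_0*(1-d/W) = 641*(1-9/37) = 485.1 MPa

485.1 MPa


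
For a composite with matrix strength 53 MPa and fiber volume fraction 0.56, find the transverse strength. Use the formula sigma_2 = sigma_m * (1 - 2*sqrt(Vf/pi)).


factor = 1 - 2*sqrt(0.56/pi) = 0.1556
sigma_2 = 53 * 0.1556 = 8.25 MPa

8.25 MPa


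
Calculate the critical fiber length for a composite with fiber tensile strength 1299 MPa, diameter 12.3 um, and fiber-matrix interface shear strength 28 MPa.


Lc = sigma_f * d / (2 * tau_i) = 1299 * 12.3 / (2 * 28) = 285.3 um

285.3 um


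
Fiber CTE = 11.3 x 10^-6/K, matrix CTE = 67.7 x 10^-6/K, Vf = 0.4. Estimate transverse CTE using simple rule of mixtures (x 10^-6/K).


alpha_2 = alpha_f*Vf + alpha_m*(1-Vf) = 11.3*0.4 + 67.7*0.6 = 45.1 x 10^-6/K

45.1 x 10^-6/K


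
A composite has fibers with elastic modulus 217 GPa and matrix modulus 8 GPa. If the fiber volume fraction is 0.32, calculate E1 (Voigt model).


E1 = Ef*Vf + Em*(1-Vf) = 217*0.32 + 8*0.68 = 74.88 GPa

74.88 GPa


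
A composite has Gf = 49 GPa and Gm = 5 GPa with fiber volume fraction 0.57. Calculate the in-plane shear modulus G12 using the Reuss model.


1/G12 = Vf/Gf + (1-Vf)/Gm = 0.57/49 + 0.43/5
G12 = 10.24 GPa

10.24 GPa


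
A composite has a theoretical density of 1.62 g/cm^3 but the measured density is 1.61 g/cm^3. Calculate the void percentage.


Void% = (rho_theo - rho_actual)/rho_theo * 100 = (1.62 - 1.61)/1.62 * 100 = 0.62%

0.62%


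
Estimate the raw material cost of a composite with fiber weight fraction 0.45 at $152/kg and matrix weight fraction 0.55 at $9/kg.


Cost = cost_f*Wf + cost_m*Wm = 152*0.45 + 9*0.55 = $73.35/kg

$73.35/kg


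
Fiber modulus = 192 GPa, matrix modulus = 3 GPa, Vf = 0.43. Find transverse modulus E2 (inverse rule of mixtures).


1/E2 = Vf/Ef + (1-Vf)/Em = 0.43/192 + 0.57/3
E2 = 5.2 GPa

5.2 GPa


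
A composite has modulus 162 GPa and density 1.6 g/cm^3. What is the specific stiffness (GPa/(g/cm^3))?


Specific stiffness = E/rho = 162/1.6 = 101.3 GPa/(g/cm^3)

101.3 GPa/(g/cm^3)


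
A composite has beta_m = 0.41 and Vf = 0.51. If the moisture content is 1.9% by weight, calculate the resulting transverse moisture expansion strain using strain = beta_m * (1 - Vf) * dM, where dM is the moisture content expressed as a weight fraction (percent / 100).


dM = 1.9/100 = 0.019
strain = beta_m * (1-Vf) * dM = 0.41 * 0.49 * 0.019 = 0.0038171

0.0038171


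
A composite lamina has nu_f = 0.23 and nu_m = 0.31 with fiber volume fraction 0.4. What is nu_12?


nu_12 = nu_f*Vf + nu_m*(1-Vf) = 0.23*0.4 + 0.31*0.6 = 0.278

0.278


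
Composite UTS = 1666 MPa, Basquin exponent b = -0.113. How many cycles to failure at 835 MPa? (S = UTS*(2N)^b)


N = 0.5 * (S/UTS)^(1/b) = 0.5 * (835/1666)^(1/-0.113) = 225.8061 cycles

225.8061 cycles


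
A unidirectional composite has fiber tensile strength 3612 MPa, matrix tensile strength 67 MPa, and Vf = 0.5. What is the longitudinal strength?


sigma_1 = sigma_f*Vf + sigma_m*(1-Vf) = 3612*0.5 + 67*0.5 = 1839.5 MPa

1839.5 MPa


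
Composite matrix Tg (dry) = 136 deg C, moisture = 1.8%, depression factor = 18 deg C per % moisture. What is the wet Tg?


Tg_wet = Tg_dry - k*moisture = 136 - 18*1.8 = 103.6 deg C

103.6 deg C


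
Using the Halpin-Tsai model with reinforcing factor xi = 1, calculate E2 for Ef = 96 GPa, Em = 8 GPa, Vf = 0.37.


eta = (Ef/Em - 1)/(Ef/Em + xi) = (12.0 - 1)/(12.0 + 1) = 0.8462
E2 = Em*(1+xi*eta*Vf)/(1-eta*Vf) = 15.29 GPa

15.29 GPa


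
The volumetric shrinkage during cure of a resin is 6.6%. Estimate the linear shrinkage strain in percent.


Linear shrinkage ≈ vol_shrink/3 = 6.6/3 = 2.2%

2.2%


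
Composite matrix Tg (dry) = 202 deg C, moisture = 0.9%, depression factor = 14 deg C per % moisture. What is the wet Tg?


Tg_wet = Tg_dry - k*moisture = 202 - 14*0.9 = 189.4 deg C

189.4 deg C


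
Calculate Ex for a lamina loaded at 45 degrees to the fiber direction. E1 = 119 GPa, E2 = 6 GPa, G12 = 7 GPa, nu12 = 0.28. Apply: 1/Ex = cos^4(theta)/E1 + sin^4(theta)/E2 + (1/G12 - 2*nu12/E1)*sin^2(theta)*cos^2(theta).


cos^4(45) = 0.25, sin^4(45) = 0.25, sin^2(45)*cos^2(45) = 0.25
1/G12 - 2*nu12/E1 = 1/7 - 2*0.28/119 = 0.138151 GPa^-1
1/Ex = 0.25/119 + 0.25/6 + 0.138151*0.25 = 0.0783053 GPa^-1
Ex = 12.77 GPa

12.77 GPa


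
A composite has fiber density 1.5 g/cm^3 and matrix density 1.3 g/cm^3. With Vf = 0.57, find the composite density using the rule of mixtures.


rho_c = rho_f*Vf + rho_m*(1-Vf) = 1.5*0.57 + 1.3*0.43 = 1.414 g/cm^3

1.414 g/cm^3


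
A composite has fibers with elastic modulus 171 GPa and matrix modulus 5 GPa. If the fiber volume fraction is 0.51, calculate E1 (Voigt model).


E1 = Ef*Vf + Em*(1-Vf) = 171*0.51 + 5*0.49 = 89.66 GPa

89.66 GPa


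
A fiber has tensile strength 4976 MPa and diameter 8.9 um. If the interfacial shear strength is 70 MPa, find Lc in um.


Lc = sigma_f * d / (2 * tau_i) = 4976 * 8.9 / (2 * 70) = 316.3 um

316.3 um


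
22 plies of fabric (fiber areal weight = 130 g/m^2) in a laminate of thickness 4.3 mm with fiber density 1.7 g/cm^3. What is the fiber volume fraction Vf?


Vf = n * FAW / (rho_f * h * 1000) = 22 * 130 / (1.7 * 4.3 * 1000) = 0.3912

0.3912


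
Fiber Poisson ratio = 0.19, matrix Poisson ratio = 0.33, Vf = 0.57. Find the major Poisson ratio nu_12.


nu_12 = nu_f*Vf + nu_m*(1-Vf) = 0.19*0.57 + 0.33*0.43 = 0.2502

0.2502


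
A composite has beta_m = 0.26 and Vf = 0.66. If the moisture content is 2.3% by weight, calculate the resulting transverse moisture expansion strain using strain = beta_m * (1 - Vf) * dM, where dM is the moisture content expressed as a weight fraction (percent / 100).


dM = 2.3/100 = 0.023
strain = beta_m * (1-Vf) * dM = 0.26 * 0.34 * 0.023 = 0.0020332

0.0020332


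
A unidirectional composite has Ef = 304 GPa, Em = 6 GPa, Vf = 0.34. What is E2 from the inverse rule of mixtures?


1/E2 = Vf/Ef + (1-Vf)/Em = 0.34/304 + 0.66/6
E2 = 9.0 GPa

9.0 GPa


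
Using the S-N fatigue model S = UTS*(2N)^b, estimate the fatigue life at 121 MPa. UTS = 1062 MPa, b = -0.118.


N = 0.5 * (S/UTS)^(1/b) = 0.5 * (121/1062)^(1/-0.118) = 4.9359e+07 cycles

4.9359e+07 cycles


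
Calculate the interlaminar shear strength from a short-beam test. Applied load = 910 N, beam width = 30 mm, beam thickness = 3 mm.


ILSS = 3F/(4bh) = 3*910/(4*30*3) = 7.58 MPa

7.58 MPa


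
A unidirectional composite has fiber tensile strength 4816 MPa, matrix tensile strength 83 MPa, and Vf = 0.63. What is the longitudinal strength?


sigma_1 = sigma_f*Vf + sigma_m*(1-Vf) = 4816*0.63 + 83*0.37 = 3064.8 MPa

3064.8 MPa


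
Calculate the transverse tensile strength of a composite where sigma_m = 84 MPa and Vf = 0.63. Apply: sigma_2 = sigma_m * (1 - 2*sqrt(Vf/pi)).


factor = 1 - 2*sqrt(0.63/pi) = 0.1044
sigma_2 = 84 * 0.1044 = 8.77 MPa

8.77 MPa


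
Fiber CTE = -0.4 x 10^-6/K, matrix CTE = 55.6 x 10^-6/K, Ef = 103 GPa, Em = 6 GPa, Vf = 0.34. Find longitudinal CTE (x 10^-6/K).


E1 = Ef*Vf + Em*(1-Vf) = 38.98
alpha_1 = (alpha_f*Ef*Vf + alpha_m*Em*(1-Vf))/E1 = 5.29 x 10^-6/K

5.29 x 10^-6/K


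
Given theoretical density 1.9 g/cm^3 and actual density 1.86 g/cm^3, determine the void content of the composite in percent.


Void% = (rho_theo - rho_actual)/rho_theo * 100 = (1.9 - 1.86)/1.9 * 100 = 2.11%

2.11%


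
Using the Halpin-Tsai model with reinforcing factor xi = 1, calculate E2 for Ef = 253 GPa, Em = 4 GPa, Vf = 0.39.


eta = (Ef/Em - 1)/(Ef/Em + xi) = (63.25 - 1)/(63.25 + 1) = 0.9689
E2 = Em*(1+xi*eta*Vf)/(1-eta*Vf) = 8.86 GPa

8.86 GPa


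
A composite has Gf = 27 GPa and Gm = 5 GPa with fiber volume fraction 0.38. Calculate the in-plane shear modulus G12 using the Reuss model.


1/G12 = Vf/Gf + (1-Vf)/Gm = 0.38/27 + 0.62/5
G12 = 7.24 GPa

7.24 GPa


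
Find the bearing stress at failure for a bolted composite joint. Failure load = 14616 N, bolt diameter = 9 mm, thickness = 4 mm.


sigma_br = F/(d*h) = 14616/(9*4) = 406.0 MPa

406.0 MPa


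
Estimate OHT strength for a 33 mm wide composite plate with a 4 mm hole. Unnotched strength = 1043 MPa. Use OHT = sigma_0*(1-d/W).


OHT = sigma_0*(1-d/W) = 1043*(1-4/33) = 916.6 MPa

916.6 MPa


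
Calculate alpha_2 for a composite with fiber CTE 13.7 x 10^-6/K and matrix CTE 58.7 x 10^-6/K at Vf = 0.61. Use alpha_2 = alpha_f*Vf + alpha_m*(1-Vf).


alpha_2 = alpha_f*Vf + alpha_m*(1-Vf) = 13.7*0.61 + 58.7*0.39 = 31.3 x 10^-6/K

31.3 x 10^-6/K


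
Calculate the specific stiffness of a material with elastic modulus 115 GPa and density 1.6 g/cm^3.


Specific stiffness = E/rho = 115/1.6 = 71.9 GPa/(g/cm^3)

71.9 GPa/(g/cm^3)


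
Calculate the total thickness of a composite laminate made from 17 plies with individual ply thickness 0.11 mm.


h = n * t_ply = 17 * 0.11 = 1.87 mm

1.87 mm


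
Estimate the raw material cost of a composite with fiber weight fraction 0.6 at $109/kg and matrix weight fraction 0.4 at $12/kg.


Cost = cost_f*Wf + cost_m*Wm = 109*0.6 + 12*0.4 = $70.2/kg

$70.2/kg


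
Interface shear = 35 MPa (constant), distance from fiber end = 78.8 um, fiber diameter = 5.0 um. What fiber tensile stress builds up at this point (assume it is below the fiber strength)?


Force balance: sigma_f * (pi*d^2/4) = tau * (pi*d) * x  ->  sigma_f = 4 * tau * x / d
sigma_f = 4 * 35 * 78.8 / 5.0 = 2206.4 MPa

2206.4 MPa


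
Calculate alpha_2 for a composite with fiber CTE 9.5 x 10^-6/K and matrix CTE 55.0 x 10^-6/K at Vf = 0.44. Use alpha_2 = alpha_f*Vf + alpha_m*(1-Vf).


alpha_2 = alpha_f*Vf + alpha_m*(1-Vf) = 9.5*0.44 + 55.0*0.56 = 35.0 x 10^-6/K

35.0 x 10^-6/K


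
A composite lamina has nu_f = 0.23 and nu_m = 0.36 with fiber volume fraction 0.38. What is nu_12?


nu_12 = nu_f*Vf + nu_m*(1-Vf) = 0.23*0.38 + 0.36*0.62 = 0.3106

0.3106


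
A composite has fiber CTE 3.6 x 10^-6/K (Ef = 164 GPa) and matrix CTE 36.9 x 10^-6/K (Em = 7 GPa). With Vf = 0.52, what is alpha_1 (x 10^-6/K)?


E1 = Ef*Vf + Em*(1-Vf) = 88.64
alpha_1 = (alpha_f*Ef*Vf + alpha_m*Em*(1-Vf))/E1 = 4.86 x 10^-6/K

4.86 x 10^-6/K


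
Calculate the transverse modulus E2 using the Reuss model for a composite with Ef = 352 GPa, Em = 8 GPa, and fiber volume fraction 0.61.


1/E2 = Vf/Ef + (1-Vf)/Em = 0.61/352 + 0.39/8
E2 = 19.81 GPa

19.81 GPa


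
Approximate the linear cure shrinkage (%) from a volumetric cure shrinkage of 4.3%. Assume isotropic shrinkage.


Linear shrinkage ≈ vol_shrink/3 = 4.3/3 = 1.433%

1.433%


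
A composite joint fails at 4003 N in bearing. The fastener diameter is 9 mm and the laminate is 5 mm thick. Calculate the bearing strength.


sigma_br = F/(d*h) = 4003/(9*5) = 89.0 MPa

89.0 MPa


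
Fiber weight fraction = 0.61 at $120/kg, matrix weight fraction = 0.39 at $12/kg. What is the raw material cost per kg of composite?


Cost = cost_f*Wf + cost_m*Wm = 120*0.61 + 12*0.39 = $77.88/kg

$77.88/kg


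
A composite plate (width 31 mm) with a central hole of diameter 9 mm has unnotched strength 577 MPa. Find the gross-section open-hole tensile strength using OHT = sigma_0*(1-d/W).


OHT = sigma_0*(1-d/W) = 577*(1-9/31) = 409.5 MPa

409.5 MPa


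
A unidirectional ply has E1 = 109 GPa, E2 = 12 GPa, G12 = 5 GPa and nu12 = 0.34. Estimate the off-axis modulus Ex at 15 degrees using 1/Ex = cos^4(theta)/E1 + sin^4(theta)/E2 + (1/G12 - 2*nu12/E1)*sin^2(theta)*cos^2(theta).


cos^4(15) = 0.870513, sin^4(15) = 0.004487, sin^2(15)*cos^2(15) = 0.0625
1/G12 - 2*nu12/E1 = 1/5 - 2*0.34/109 = 0.193761 GPa^-1
1/Ex = 0.870513/109 + 0.004487/12 + 0.193761*0.0625 = 0.0204704 GPa^-1
Ex = 48.85 GPa

48.85 GPa


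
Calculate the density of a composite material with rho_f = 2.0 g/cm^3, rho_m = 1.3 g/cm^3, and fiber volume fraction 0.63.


rho_c = rho_f*Vf + rho_m*(1-Vf) = 2.0*0.63 + 1.3*0.37 = 1.741 g/cm^3

1.741 g/cm^3


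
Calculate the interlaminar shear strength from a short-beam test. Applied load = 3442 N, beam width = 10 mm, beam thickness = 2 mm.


ILSS = 3F/(4bh) = 3*3442/(4*10*2) = 129.08 MPa

129.08 MPa


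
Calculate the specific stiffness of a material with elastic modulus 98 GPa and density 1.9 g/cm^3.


Specific stiffness = E/rho = 98/1.9 = 51.6 GPa/(g/cm^3)

51.6 GPa/(g/cm^3)


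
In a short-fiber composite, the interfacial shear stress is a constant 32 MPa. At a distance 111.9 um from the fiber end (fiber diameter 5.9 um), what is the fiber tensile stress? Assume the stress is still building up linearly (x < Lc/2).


Force balance: sigma_f * (pi*d^2/4) = tau * (pi*d) * x  ->  sigma_f = 4 * tau * x / d
sigma_f = 4 * 32 * 111.9 / 5.9 = 2427.7 MPa

2427.7 MPa


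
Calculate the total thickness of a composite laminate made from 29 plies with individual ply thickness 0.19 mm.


h = n * t_ply = 29 * 0.19 = 5.51 mm

5.51 mm


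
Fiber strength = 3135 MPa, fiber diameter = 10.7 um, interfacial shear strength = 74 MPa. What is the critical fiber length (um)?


Lc = sigma_f * d / (2 * tau_i) = 3135 * 10.7 / (2 * 74) = 226.7 um

226.7 um


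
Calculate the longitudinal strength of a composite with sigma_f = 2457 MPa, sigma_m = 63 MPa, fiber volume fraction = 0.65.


sigma_1 = sigma_f*Vf + sigma_m*(1-Vf) = 2457*0.65 + 63*0.35 = 1619.1 MPa

1619.1 MPa


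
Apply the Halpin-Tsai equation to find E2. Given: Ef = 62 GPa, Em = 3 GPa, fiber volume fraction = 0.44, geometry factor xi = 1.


eta = (Ef/Em - 1)/(Ef/Em + xi) = (20.6667 - 1)/(20.6667 + 1) = 0.9077
E2 = Em*(1+xi*eta*Vf)/(1-eta*Vf) = 6.99 GPa

6.99 GPa


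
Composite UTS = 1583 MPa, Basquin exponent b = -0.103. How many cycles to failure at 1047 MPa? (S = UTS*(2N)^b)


N = 0.5 * (S/UTS)^(1/b) = 0.5 * (1047/1583)^(1/-0.103) = 27.6707 cycles

27.6707 cycles


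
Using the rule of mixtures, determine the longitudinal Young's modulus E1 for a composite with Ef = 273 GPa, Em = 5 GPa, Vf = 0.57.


E1 = Ef*Vf + Em*(1-Vf) = 273*0.57 + 5*0.43 = 157.76 GPa

157.76 GPa


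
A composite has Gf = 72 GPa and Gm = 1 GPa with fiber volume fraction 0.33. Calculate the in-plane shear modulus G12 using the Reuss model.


1/G12 = Vf/Gf + (1-Vf)/Gm = 0.33/72 + 0.67/1
G12 = 1.48 GPa

1.48 GPa


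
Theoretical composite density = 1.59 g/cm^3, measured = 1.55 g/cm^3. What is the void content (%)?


Void% = (rho_theo - rho_actual)/rho_theo * 100 = (1.59 - 1.55)/1.59 * 100 = 2.52%

2.52%


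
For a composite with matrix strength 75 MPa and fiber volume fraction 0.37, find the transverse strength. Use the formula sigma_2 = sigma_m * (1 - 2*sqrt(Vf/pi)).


factor = 1 - 2*sqrt(0.37/pi) = 0.3136
sigma_2 = 75 * 0.3136 = 23.52 MPa

23.52 MPa


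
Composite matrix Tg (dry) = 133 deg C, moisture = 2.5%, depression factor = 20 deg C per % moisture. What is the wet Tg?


Tg_wet = Tg_dry - k*moisture = 133 - 20*2.5 = 83.0 deg C

83.0 deg C


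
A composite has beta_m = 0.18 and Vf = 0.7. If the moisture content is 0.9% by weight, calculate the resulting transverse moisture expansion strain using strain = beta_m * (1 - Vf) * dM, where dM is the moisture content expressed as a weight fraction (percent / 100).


dM = 0.9/100 = 0.009
strain = beta_m * (1-Vf) * dM = 0.18 * 0.3 * 0.009 = 0.000486

0.000486


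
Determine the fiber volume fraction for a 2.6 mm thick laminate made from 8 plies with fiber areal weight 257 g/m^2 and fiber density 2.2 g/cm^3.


Vf = n * FAW / (rho_f * h * 1000) = 8 * 257 / (2.2 * 2.6 * 1000) = 0.3594

0.3594


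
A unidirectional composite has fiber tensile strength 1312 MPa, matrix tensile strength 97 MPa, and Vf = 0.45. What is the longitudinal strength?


sigma_1 = sigma_f*Vf + sigma_m*(1-Vf) = 1312*0.45 + 97*0.55 = 643.8 MPa

643.8 MPa


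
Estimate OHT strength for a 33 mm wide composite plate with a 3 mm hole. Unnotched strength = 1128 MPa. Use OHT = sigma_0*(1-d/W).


OHT = sigma_0*(1-d/W) = 1128*(1-3/33) = 1025.5 MPa

1025.5 MPa


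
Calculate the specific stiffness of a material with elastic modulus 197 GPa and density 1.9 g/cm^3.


Specific stiffness = E/rho = 197/1.9 = 103.7 GPa/(g/cm^3)

103.7 GPa/(g/cm^3)


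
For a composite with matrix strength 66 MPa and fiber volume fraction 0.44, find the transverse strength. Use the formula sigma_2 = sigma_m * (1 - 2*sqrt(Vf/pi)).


factor = 1 - 2*sqrt(0.44/pi) = 0.2515
sigma_2 = 66 * 0.2515 = 16.6 MPa

16.6 MPa


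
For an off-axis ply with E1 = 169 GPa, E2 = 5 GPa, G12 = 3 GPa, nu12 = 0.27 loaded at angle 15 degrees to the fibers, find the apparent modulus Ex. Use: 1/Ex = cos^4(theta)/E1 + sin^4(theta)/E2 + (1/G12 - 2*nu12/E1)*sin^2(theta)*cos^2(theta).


cos^4(15) = 0.870513, sin^4(15) = 0.004487, sin^2(15)*cos^2(15) = 0.0625
1/G12 - 2*nu12/E1 = 1/3 - 2*0.27/169 = 0.330138 GPa^-1
1/Ex = 0.870513/169 + 0.004487/5 + 0.330138*0.0625 = 0.0266821 GPa^-1
Ex = 37.48 GPa

37.48 GPa


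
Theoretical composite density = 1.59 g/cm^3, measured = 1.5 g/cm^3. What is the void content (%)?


Void% = (rho_theo - rho_actual)/rho_theo * 100 = (1.59 - 1.5)/1.59 * 100 = 5.66%

5.66%


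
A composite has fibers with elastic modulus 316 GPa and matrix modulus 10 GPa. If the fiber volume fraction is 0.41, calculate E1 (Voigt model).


E1 = Ef*Vf + Em*(1-Vf) = 316*0.41 + 10*0.59 = 135.46 GPa

135.46 GPa


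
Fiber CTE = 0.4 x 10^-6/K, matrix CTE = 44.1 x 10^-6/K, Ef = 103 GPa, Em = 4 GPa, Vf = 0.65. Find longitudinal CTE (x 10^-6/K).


E1 = Ef*Vf + Em*(1-Vf) = 68.35
alpha_1 = (alpha_f*Ef*Vf + alpha_m*Em*(1-Vf))/E1 = 1.3 x 10^-6/K

1.3 x 10^-6/K


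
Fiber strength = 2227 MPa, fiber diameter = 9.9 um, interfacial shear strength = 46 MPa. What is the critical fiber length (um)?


Lc = sigma_f * d / (2 * tau_i) = 2227 * 9.9 / (2 * 46) = 239.6 um

239.6 um


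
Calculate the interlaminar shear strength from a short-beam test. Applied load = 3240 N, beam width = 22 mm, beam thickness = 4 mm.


ILSS = 3F/(4bh) = 3*3240/(4*22*4) = 27.61 MPa

27.61 MPa


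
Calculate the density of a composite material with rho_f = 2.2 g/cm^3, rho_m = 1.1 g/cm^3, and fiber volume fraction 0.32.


rho_c = rho_f*Vf + rho_m*(1-Vf) = 2.2*0.32 + 1.1*0.68 = 1.452 g/cm^3

1.452 g/cm^3


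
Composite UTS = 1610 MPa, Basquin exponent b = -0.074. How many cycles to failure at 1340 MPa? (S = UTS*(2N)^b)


N = 0.5 * (S/UTS)^(1/b) = 0.5 * (1340/1610)^(1/-0.074) = 5.9742 cycles

5.9742 cycles


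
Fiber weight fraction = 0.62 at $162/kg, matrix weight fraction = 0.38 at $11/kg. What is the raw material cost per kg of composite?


Cost = cost_f*Wf + cost_m*Wm = 162*0.62 + 11*0.38 = $104.62/kg

$104.62/kg


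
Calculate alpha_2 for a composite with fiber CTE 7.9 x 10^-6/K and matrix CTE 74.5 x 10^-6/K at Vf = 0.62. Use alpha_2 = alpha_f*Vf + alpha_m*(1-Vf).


alpha_2 = alpha_f*Vf + alpha_m*(1-Vf) = 7.9*0.62 + 74.5*0.38 = 33.2 x 10^-6/K

33.2 x 10^-6/K


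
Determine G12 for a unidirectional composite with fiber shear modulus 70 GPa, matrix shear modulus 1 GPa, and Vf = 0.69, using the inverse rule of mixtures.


1/G12 = Vf/Gf + (1-Vf)/Gm = 0.69/70 + 0.31/1
G12 = 3.13 GPa

3.13 GPa


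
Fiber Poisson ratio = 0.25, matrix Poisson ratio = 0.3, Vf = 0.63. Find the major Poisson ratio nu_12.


nu_12 = nu_f*Vf + nu_m*(1-Vf) = 0.25*0.63 + 0.3*0.37 = 0.2685

0.2685


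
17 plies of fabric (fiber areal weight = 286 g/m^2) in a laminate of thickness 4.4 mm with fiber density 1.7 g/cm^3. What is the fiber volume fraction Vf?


Vf = n * FAW / (rho_f * h * 1000) = 17 * 286 / (1.7 * 4.4 * 1000) = 0.65

0.65


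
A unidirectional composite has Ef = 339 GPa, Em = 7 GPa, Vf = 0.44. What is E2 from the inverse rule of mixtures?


1/E2 = Vf/Ef + (1-Vf)/Em = 0.44/339 + 0.56/7
E2 = 12.3 GPa

12.3 GPa


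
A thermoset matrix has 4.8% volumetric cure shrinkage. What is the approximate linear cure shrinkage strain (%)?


Linear shrinkage ≈ vol_shrink/3 = 4.8/3 = 1.6%

1.6%


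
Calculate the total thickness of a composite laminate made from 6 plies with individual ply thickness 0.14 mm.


h = n * t_ply = 6 * 0.14 = 0.84 mm

0.84 mm


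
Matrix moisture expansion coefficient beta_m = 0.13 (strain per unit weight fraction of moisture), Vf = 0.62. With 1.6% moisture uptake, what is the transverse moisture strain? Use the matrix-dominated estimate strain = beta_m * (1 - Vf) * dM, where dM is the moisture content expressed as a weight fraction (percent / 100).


dM = 1.6/100 = 0.016
strain = beta_m * (1-Vf) * dM = 0.13 * 0.38 * 0.016 = 0.0007904

0.0007904


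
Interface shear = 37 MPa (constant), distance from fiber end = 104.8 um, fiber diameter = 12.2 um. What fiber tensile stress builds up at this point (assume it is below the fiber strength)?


Force balance: sigma_f * (pi*d^2/4) = tau * (pi*d) * x  ->  sigma_f = 4 * tau * x / d
sigma_f = 4 * 37 * 104.8 / 12.2 = 1271.3 MPa

1271.3 MPa


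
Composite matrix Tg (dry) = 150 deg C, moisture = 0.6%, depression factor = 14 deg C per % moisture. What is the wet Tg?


Tg_wet = Tg_dry - k*moisture = 150 - 14*0.6 = 141.6 deg C

141.6 deg C


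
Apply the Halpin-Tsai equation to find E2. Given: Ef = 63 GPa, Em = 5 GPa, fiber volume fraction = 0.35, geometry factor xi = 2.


eta = (Ef/Em - 1)/(Ef/Em + xi) = (12.6 - 1)/(12.6 + 2) = 0.7945
E2 = Em*(1+xi*eta*Vf)/(1-eta*Vf) = 10.78 GPa

10.78 GPa


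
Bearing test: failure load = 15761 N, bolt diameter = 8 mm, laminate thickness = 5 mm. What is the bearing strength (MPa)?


sigma_br = F/(d*h) = 15761/(8*5) = 394.0 MPa

394.0 MPa


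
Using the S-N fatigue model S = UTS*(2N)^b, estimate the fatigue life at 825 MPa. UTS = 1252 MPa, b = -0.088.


N = 0.5 * (S/UTS)^(1/b) = 0.5 * (825/1252)^(1/-0.088) = 57.2133 cycles

57.2133 cycles


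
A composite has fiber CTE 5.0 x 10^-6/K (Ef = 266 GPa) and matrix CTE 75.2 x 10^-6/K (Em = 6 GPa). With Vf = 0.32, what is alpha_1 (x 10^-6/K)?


E1 = Ef*Vf + Em*(1-Vf) = 89.2
alpha_1 = (alpha_f*Ef*Vf + alpha_m*Em*(1-Vf))/E1 = 8.21 x 10^-6/K

8.21 x 10^-6/K


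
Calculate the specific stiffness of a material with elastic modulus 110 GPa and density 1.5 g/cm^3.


Specific stiffness = E/rho = 110/1.5 = 73.3 GPa/(g/cm^3)

73.3 GPa/(g/cm^3)


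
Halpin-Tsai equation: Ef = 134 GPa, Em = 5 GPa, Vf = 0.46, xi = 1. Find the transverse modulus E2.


eta = (Ef/Em - 1)/(Ef/Em + xi) = (26.8 - 1)/(26.8 + 1) = 0.9281
E2 = Em*(1+xi*eta*Vf)/(1-eta*Vf) = 12.45 GPa

12.45 GPa


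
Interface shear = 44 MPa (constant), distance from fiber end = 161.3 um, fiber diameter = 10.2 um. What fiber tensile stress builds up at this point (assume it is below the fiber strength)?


Force balance: sigma_f * (pi*d^2/4) = tau * (pi*d) * x  ->  sigma_f = 4 * tau * x / d
sigma_f = 4 * 44 * 161.3 / 10.2 = 2783.2 MPa

2783.2 MPa


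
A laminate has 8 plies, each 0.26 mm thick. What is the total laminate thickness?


h = n * t_ply = 8 * 0.26 = 2.08 mm

2.08 mm


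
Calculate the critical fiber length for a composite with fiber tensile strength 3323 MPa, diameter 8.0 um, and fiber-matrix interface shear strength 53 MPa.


Lc = sigma_f * d / (2 * tau_i) = 3323 * 8.0 / (2 * 53) = 250.8 um

250.8 um


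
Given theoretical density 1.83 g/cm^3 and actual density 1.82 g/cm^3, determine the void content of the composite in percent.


Void% = (rho_theo - rho_actual)/rho_theo * 100 = (1.83 - 1.82)/1.83 * 100 = 0.55%

0.55%


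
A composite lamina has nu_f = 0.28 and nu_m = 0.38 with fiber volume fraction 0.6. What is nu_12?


nu_12 = nu_f*Vf + nu_m*(1-Vf) = 0.28*0.6 + 0.38*0.4 = 0.32

0.32


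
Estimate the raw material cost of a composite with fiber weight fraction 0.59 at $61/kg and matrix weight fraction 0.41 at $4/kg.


Cost = cost_f*Wf + cost_m*Wm = 61*0.59 + 4*0.41 = $37.63/kg

$37.63/kg


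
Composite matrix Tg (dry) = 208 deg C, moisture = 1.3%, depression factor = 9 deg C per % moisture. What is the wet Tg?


Tg_wet = Tg_dry - k*moisture = 208 - 9*1.3 = 196.3 deg C

196.3 deg C


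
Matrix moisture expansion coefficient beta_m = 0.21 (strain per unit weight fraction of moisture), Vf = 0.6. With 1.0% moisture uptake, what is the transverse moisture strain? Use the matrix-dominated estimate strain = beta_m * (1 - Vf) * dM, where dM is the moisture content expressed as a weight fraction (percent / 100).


dM = 1.0/100 = 0.01
strain = beta_m * (1-Vf) * dM = 0.21 * 0.4 * 0.01 = 0.00084

0.00084


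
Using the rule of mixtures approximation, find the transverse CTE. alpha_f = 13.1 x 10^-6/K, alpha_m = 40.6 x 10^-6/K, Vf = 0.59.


alpha_2 = alpha_f*Vf + alpha_m*(1-Vf) = 13.1*0.59 + 40.6*0.41 = 24.4 x 10^-6/K

24.4 x 10^-6/K


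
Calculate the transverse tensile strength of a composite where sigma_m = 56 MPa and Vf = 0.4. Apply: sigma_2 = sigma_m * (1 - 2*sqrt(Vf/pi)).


factor = 1 - 2*sqrt(0.4/pi) = 0.2864
sigma_2 = 56 * 0.2864 = 16.04 MPa

16.04 MPa


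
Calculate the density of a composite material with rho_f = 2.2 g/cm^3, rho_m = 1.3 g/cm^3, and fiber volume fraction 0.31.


rho_c = rho_f*Vf + rho_m*(1-Vf) = 2.2*0.31 + 1.3*0.69 = 1.579 g/cm^3

1.579 g/cm^3


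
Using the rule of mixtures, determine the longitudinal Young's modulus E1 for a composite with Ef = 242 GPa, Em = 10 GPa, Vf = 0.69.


E1 = Ef*Vf + Em*(1-Vf) = 242*0.69 + 10*0.31 = 170.08 GPa

170.08 GPa


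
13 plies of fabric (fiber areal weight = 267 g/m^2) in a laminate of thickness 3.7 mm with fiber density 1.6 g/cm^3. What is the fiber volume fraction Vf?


Vf = n * FAW / (rho_f * h * 1000) = 13 * 267 / (1.6 * 3.7 * 1000) = 0.5863

0.5863


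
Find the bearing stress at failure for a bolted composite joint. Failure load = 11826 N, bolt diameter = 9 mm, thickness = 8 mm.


sigma_br = F/(d*h) = 11826/(9*8) = 164.3 MPa

164.3 MPa


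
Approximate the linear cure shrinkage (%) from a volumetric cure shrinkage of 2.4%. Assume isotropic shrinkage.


Linear shrinkage ≈ vol_shrink/3 = 2.4/3 = 0.8%

0.8%


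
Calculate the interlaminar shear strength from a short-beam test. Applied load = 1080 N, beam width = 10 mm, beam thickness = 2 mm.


ILSS = 3F/(4bh) = 3*1080/(4*10*2) = 40.5 MPa

40.5 MPa


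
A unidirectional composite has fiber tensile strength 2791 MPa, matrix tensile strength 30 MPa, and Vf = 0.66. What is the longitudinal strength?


sigma_1 = sigma_f*Vf + sigma_m*(1-Vf) = 2791*0.66 + 30*0.34 = 1852.3 MPa

1852.3 MPa


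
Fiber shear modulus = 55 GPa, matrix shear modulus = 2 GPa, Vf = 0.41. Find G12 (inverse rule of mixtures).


1/G12 = Vf/Gf + (1-Vf)/Gm = 0.41/55 + 0.59/2
G12 = 3.31 GPa

3.31 GPa


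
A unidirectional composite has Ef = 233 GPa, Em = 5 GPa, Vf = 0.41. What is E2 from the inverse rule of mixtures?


1/E2 = Vf/Ef + (1-Vf)/Em = 0.41/233 + 0.59/5
E2 = 8.35 GPa

8.35 GPa


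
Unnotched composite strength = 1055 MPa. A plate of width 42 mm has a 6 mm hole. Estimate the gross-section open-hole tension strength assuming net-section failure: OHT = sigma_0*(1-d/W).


OHT = sigma_0*(1-d/W) = 1055*(1-6/42) = 904.3 MPa

904.3 MPa


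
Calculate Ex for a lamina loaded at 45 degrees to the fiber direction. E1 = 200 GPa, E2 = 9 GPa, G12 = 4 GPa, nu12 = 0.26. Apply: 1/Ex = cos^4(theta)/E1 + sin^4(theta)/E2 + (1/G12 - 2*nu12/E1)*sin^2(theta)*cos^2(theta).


cos^4(45) = 0.25, sin^4(45) = 0.25, sin^2(45)*cos^2(45) = 0.25
1/G12 - 2*nu12/E1 = 1/4 - 2*0.26/200 = 0.2474 GPa^-1
1/Ex = 0.25/200 + 0.25/9 + 0.2474*0.25 = 0.0908778 GPa^-1
Ex = 11.0 GPa

11.0 GPa


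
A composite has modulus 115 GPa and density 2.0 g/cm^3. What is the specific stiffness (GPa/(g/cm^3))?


Specific stiffness = E/rho = 115/2.0 = 57.5 GPa/(g/cm^3)

57.5 GPa/(g/cm^3)


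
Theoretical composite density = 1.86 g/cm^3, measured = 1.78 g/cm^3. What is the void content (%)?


Void% = (rho_theo - rho_actual)/rho_theo * 100 = (1.86 - 1.78)/1.86 * 100 = 4.3%

4.3%


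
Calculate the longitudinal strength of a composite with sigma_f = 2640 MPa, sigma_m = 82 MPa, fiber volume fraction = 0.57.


sigma_1 = sigma_f*Vf + sigma_m*(1-Vf) = 2640*0.57 + 82*0.43 = 1540.1 MPa

1540.1 MPa


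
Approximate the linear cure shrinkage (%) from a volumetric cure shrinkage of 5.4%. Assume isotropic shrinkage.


Linear shrinkage ≈ vol_shrink/3 = 5.4/3 = 1.8%

1.8%


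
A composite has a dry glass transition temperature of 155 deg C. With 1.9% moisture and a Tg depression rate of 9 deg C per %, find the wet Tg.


Tg_wet = Tg_dry - k*moisture = 155 - 9*1.9 = 137.9 deg C

137.9 deg C


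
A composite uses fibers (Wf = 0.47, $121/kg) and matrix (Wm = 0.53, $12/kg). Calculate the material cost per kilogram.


Cost = cost_f*Wf + cost_m*Wm = 121*0.47 + 12*0.53 = $63.23/kg

$63.23/kg


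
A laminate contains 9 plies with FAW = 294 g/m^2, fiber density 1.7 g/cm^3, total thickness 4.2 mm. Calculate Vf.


Vf = n * FAW / (rho_f * h * 1000) = 9 * 294 / (1.7 * 4.2 * 1000) = 0.3706

0.3706


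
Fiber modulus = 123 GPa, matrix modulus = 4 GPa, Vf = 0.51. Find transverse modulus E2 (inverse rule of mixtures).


1/E2 = Vf/Ef + (1-Vf)/Em = 0.51/123 + 0.49/4
E2 = 7.9 GPa

7.9 GPa


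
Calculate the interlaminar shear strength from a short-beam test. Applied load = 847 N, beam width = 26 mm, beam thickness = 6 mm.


ILSS = 3F/(4bh) = 3*847/(4*26*6) = 4.07 MPa

4.07 MPa


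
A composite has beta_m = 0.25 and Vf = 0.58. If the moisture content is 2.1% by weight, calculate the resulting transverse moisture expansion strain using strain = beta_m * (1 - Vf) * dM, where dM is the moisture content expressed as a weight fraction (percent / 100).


dM = 2.1/100 = 0.021
strain = beta_m * (1-Vf) * dM = 0.25 * 0.42 * 0.021 = 0.002205

0.002205


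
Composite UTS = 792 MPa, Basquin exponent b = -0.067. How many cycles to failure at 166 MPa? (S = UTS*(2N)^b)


N = 0.5 * (S/UTS)^(1/b) = 0.5 * (166/792)^(1/-0.067) = 6.7233e+09 cycles

6.7233e+09 cycles


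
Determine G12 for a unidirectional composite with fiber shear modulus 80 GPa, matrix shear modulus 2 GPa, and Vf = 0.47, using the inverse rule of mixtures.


1/G12 = Vf/Gf + (1-Vf)/Gm = 0.47/80 + 0.53/2
G12 = 3.69 GPa

3.69 GPa


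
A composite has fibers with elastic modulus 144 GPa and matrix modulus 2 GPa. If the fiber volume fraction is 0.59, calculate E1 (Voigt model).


E1 = Ef*Vf + Em*(1-Vf) = 144*0.59 + 2*0.41 = 85.78 GPa

85.78 GPa


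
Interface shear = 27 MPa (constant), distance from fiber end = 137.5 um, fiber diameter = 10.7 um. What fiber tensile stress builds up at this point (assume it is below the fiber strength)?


Force balance: sigma_f * (pi*d^2/4) = tau * (pi*d) * x  ->  sigma_f = 4 * tau * x / d
sigma_f = 4 * 27 * 137.5 / 10.7 = 1387.9 MPa

1387.9 MPa


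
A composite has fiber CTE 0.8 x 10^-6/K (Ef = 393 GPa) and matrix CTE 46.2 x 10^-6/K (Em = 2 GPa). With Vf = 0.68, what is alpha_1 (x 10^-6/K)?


E1 = Ef*Vf + Em*(1-Vf) = 267.88
alpha_1 = (alpha_f*Ef*Vf + alpha_m*Em*(1-Vf))/E1 = 0.91 x 10^-6/K

0.91 x 10^-6/K


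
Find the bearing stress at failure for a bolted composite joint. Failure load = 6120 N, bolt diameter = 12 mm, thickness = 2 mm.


sigma_br = F/(d*h) = 6120/(12*2) = 255.0 MPa

255.0 MPa


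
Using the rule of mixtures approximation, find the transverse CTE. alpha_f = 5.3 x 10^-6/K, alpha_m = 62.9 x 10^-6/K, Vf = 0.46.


alpha_2 = alpha_f*Vf + alpha_m*(1-Vf) = 5.3*0.46 + 62.9*0.54 = 36.4 x 10^-6/K

36.4 x 10^-6/K


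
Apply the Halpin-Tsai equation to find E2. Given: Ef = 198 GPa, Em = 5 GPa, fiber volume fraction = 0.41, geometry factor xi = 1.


eta = (Ef/Em - 1)/(Ef/Em + xi) = (39.6 - 1)/(39.6 + 1) = 0.9507
E2 = Em*(1+xi*eta*Vf)/(1-eta*Vf) = 11.39 GPa

11.39 GPa


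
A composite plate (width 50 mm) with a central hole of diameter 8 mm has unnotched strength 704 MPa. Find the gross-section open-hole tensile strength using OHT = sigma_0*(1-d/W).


OHT = sigma_0*(1-d/W) = 704*(1-8/50) = 591.4 MPa

591.4 MPa


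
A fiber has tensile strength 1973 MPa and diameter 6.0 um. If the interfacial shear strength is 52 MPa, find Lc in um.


Lc = sigma_f * d / (2 * tau_i) = 1973 * 6.0 / (2 * 52) = 113.8 um

113.8 um


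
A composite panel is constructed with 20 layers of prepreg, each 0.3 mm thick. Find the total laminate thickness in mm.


h = n * t_ply = 20 * 0.3 = 6.0 mm

6.0 mm


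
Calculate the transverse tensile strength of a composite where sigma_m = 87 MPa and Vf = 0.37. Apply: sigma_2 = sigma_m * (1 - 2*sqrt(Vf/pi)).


factor = 1 - 2*sqrt(0.37/pi) = 0.3136
sigma_2 = 87 * 0.3136 = 27.29 MPa

27.29 MPa


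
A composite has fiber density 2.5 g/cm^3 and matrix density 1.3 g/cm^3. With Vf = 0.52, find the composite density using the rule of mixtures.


rho_c = rho_f*Vf + rho_m*(1-Vf) = 2.5*0.52 + 1.3*0.48 = 1.924 g/cm^3

1.924 g/cm^3


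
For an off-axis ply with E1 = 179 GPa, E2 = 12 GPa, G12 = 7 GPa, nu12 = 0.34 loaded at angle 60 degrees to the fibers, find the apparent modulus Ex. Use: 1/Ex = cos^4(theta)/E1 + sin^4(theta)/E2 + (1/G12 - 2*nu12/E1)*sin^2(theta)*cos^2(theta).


cos^4(60) = 0.0625, sin^4(60) = 0.5625, sin^2(60)*cos^2(60) = 0.1875
1/G12 - 2*nu12/E1 = 1/7 - 2*0.34/179 = 0.139058 GPa^-1
1/Ex = 0.0625/179 + 0.5625/12 + 0.139058*0.1875 = 0.0732976 GPa^-1
Ex = 13.64 GPa

13.64 GPa


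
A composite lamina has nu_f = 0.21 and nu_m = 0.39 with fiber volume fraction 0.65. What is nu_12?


nu_12 = nu_f*Vf + nu_m*(1-Vf) = 0.21*0.65 + 0.39*0.35 = 0.273

0.273


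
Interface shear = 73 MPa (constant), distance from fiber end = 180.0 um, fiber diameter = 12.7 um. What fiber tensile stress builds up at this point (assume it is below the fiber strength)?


Force balance: sigma_f * (pi*d^2/4) = tau * (pi*d) * x  ->  sigma_f = 4 * tau * x / d
sigma_f = 4 * 73 * 180.0 / 12.7 = 4138.6 MPa

4138.6 MPa


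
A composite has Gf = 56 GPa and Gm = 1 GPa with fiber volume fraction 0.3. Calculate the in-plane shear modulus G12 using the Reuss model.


1/G12 = Vf/Gf + (1-Vf)/Gm = 0.3/56 + 0.7/1
G12 = 1.42 GPa

1.42 GPa


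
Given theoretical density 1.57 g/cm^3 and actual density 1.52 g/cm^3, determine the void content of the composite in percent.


Void% = (rho_theo - rho_actual)/rho_theo * 100 = (1.57 - 1.52)/1.57 * 100 = 3.18%

3.18%


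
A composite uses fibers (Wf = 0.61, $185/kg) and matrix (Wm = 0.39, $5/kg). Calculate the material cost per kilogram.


Cost = cost_f*Wf + cost_m*Wm = 185*0.61 + 5*0.39 = $114.8/kg

$114.8/kg


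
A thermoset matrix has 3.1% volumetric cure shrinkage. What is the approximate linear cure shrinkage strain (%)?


Linear shrinkage ≈ vol_shrink/3 = 3.1/3 = 1.033%

1.033%


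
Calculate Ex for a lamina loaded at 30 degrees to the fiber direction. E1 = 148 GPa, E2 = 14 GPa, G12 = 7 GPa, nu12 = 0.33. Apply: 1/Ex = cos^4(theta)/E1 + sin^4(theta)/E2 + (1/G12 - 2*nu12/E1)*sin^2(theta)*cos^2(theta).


cos^4(30) = 0.5625, sin^4(30) = 0.0625, sin^2(30)*cos^2(30) = 0.1875
1/G12 - 2*nu12/E1 = 1/7 - 2*0.33/148 = 0.138398 GPa^-1
1/Ex = 0.5625/148 + 0.0625/14 + 0.138398*0.1875 = 0.0342145 GPa^-1
Ex = 29.23 GPa

29.23 GPa
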